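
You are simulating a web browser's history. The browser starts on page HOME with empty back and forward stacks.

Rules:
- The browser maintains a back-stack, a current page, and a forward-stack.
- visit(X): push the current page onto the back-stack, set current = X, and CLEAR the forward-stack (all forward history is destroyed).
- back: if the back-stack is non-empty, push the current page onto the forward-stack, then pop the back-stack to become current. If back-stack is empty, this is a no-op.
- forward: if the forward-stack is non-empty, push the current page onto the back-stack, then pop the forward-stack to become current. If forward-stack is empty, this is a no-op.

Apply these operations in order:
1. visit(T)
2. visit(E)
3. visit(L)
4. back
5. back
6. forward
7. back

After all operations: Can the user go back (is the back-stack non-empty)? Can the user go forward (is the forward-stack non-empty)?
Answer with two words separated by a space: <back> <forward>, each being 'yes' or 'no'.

After 1 (visit(T)): cur=T back=1 fwd=0
After 2 (visit(E)): cur=E back=2 fwd=0
After 3 (visit(L)): cur=L back=3 fwd=0
After 4 (back): cur=E back=2 fwd=1
After 5 (back): cur=T back=1 fwd=2
After 6 (forward): cur=E back=2 fwd=1
After 7 (back): cur=T back=1 fwd=2

Answer: yes yes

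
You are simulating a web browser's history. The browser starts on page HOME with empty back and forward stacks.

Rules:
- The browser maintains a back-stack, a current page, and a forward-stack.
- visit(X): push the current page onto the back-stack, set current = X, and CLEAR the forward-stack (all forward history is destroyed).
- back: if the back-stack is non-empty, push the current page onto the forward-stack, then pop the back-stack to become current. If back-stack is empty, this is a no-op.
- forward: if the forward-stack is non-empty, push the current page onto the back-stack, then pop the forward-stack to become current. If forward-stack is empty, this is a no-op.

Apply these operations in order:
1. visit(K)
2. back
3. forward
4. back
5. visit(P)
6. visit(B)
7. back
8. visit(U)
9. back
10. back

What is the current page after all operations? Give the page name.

After 1 (visit(K)): cur=K back=1 fwd=0
After 2 (back): cur=HOME back=0 fwd=1
After 3 (forward): cur=K back=1 fwd=0
After 4 (back): cur=HOME back=0 fwd=1
After 5 (visit(P)): cur=P back=1 fwd=0
After 6 (visit(B)): cur=B back=2 fwd=0
After 7 (back): cur=P back=1 fwd=1
After 8 (visit(U)): cur=U back=2 fwd=0
After 9 (back): cur=P back=1 fwd=1
After 10 (back): cur=HOME back=0 fwd=2

Answer: HOME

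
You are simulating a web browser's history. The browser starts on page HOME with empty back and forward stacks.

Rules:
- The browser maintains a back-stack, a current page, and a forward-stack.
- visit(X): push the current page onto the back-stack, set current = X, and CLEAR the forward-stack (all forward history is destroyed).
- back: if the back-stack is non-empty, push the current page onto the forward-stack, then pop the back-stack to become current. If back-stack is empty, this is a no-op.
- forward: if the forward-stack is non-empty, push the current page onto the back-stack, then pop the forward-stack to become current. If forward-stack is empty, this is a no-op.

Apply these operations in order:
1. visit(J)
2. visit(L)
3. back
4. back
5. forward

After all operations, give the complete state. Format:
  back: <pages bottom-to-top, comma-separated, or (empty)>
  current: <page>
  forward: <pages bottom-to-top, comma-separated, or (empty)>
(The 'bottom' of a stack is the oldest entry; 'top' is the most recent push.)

After 1 (visit(J)): cur=J back=1 fwd=0
After 2 (visit(L)): cur=L back=2 fwd=0
After 3 (back): cur=J back=1 fwd=1
After 4 (back): cur=HOME back=0 fwd=2
After 5 (forward): cur=J back=1 fwd=1

Answer: back: HOME
current: J
forward: L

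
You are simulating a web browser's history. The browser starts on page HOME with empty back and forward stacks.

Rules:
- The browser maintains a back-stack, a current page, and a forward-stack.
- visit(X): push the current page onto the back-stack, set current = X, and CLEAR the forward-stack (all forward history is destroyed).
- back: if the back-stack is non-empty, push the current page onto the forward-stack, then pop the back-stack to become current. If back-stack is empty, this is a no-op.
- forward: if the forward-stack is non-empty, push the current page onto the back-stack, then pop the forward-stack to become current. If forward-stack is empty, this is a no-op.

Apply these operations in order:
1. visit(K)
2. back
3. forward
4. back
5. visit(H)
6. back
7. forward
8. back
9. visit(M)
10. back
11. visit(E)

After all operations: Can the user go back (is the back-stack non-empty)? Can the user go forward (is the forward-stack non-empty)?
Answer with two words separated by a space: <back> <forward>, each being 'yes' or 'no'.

Answer: yes no

Derivation:
After 1 (visit(K)): cur=K back=1 fwd=0
After 2 (back): cur=HOME back=0 fwd=1
After 3 (forward): cur=K back=1 fwd=0
After 4 (back): cur=HOME back=0 fwd=1
After 5 (visit(H)): cur=H back=1 fwd=0
After 6 (back): cur=HOME back=0 fwd=1
After 7 (forward): cur=H back=1 fwd=0
After 8 (back): cur=HOME back=0 fwd=1
After 9 (visit(M)): cur=M back=1 fwd=0
After 10 (back): cur=HOME back=0 fwd=1
After 11 (visit(E)): cur=E back=1 fwd=0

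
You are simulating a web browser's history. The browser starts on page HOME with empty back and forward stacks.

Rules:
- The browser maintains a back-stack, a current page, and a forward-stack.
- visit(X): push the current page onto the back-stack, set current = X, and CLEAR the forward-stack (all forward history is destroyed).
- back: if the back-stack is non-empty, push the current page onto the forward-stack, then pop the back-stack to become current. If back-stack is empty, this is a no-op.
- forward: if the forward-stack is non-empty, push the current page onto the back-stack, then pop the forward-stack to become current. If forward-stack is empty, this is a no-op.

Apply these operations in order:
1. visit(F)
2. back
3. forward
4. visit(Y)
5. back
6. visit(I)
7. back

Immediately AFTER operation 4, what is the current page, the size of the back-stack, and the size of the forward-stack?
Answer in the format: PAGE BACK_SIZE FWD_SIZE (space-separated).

After 1 (visit(F)): cur=F back=1 fwd=0
After 2 (back): cur=HOME back=0 fwd=1
After 3 (forward): cur=F back=1 fwd=0
After 4 (visit(Y)): cur=Y back=2 fwd=0

Y 2 0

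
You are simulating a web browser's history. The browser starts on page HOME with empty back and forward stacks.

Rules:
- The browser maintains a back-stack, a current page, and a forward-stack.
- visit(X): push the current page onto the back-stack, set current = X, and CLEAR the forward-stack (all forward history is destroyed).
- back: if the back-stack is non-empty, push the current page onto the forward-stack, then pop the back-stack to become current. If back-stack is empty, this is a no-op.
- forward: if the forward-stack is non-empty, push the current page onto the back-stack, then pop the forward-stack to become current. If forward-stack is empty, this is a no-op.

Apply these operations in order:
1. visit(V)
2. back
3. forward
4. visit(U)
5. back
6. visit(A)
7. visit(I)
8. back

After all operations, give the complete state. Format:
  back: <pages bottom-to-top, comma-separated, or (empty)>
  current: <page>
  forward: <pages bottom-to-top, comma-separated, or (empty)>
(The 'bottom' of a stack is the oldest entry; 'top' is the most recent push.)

After 1 (visit(V)): cur=V back=1 fwd=0
After 2 (back): cur=HOME back=0 fwd=1
After 3 (forward): cur=V back=1 fwd=0
After 4 (visit(U)): cur=U back=2 fwd=0
After 5 (back): cur=V back=1 fwd=1
After 6 (visit(A)): cur=A back=2 fwd=0
After 7 (visit(I)): cur=I back=3 fwd=0
After 8 (back): cur=A back=2 fwd=1

Answer: back: HOME,V
current: A
forward: I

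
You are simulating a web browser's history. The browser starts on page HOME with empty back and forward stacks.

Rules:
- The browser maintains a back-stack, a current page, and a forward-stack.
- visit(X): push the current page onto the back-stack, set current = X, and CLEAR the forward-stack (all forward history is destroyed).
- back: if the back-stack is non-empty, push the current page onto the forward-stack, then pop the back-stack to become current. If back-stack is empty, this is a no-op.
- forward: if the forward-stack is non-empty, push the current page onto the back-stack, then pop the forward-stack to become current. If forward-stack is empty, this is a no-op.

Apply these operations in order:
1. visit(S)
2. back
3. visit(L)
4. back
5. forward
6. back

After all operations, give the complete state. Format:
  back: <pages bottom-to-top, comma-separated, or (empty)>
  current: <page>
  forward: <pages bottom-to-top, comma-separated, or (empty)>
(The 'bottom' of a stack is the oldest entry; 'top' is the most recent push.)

Answer: back: (empty)
current: HOME
forward: L

Derivation:
After 1 (visit(S)): cur=S back=1 fwd=0
After 2 (back): cur=HOME back=0 fwd=1
After 3 (visit(L)): cur=L back=1 fwd=0
After 4 (back): cur=HOME back=0 fwd=1
After 5 (forward): cur=L back=1 fwd=0
After 6 (back): cur=HOME back=0 fwd=1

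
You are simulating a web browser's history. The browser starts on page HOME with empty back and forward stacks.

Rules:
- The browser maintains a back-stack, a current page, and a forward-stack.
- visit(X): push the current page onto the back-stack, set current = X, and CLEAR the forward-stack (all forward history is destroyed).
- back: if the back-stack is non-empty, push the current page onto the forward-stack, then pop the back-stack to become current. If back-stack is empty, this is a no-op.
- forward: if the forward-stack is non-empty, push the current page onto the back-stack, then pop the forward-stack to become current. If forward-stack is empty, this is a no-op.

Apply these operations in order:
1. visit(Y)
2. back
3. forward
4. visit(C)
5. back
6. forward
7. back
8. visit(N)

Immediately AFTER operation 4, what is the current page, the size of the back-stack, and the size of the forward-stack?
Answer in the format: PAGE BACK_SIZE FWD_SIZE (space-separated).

After 1 (visit(Y)): cur=Y back=1 fwd=0
After 2 (back): cur=HOME back=0 fwd=1
After 3 (forward): cur=Y back=1 fwd=0
After 4 (visit(C)): cur=C back=2 fwd=0

C 2 0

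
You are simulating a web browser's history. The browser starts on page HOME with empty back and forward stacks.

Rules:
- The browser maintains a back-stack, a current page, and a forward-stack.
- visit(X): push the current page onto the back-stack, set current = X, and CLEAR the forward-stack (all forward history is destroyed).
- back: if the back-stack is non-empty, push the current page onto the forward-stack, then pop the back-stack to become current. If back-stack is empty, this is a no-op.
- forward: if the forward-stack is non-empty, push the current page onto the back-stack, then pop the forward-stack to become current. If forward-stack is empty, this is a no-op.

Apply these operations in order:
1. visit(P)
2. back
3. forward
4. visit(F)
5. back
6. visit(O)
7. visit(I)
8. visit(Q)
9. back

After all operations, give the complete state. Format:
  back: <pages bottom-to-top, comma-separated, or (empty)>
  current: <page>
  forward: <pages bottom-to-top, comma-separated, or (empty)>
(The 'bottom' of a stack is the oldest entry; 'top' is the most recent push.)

Answer: back: HOME,P,O
current: I
forward: Q

Derivation:
After 1 (visit(P)): cur=P back=1 fwd=0
After 2 (back): cur=HOME back=0 fwd=1
After 3 (forward): cur=P back=1 fwd=0
After 4 (visit(F)): cur=F back=2 fwd=0
After 5 (back): cur=P back=1 fwd=1
After 6 (visit(O)): cur=O back=2 fwd=0
After 7 (visit(I)): cur=I back=3 fwd=0
After 8 (visit(Q)): cur=Q back=4 fwd=0
After 9 (back): cur=I back=3 fwd=1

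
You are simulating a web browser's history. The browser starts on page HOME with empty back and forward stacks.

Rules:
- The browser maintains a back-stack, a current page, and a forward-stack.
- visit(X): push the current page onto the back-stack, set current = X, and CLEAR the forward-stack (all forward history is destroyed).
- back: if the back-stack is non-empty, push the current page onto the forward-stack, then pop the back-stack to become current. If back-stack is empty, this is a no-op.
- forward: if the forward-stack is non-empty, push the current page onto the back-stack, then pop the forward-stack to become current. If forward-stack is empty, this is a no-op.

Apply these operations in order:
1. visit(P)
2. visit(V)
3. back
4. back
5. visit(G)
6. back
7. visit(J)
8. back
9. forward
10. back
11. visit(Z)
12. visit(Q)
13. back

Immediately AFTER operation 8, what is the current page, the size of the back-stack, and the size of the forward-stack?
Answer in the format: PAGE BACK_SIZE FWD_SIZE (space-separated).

After 1 (visit(P)): cur=P back=1 fwd=0
After 2 (visit(V)): cur=V back=2 fwd=0
After 3 (back): cur=P back=1 fwd=1
After 4 (back): cur=HOME back=0 fwd=2
After 5 (visit(G)): cur=G back=1 fwd=0
After 6 (back): cur=HOME back=0 fwd=1
After 7 (visit(J)): cur=J back=1 fwd=0
After 8 (back): cur=HOME back=0 fwd=1

HOME 0 1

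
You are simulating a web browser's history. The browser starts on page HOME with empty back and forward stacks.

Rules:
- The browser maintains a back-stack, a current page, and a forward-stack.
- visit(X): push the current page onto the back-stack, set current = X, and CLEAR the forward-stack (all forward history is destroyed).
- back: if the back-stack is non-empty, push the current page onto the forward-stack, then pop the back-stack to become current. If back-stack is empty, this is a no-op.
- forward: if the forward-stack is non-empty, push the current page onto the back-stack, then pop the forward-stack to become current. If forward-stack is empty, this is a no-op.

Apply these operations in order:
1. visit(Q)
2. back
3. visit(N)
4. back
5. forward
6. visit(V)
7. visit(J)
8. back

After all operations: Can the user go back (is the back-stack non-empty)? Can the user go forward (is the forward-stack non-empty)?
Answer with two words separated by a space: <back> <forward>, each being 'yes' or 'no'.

Answer: yes yes

Derivation:
After 1 (visit(Q)): cur=Q back=1 fwd=0
After 2 (back): cur=HOME back=0 fwd=1
After 3 (visit(N)): cur=N back=1 fwd=0
After 4 (back): cur=HOME back=0 fwd=1
After 5 (forward): cur=N back=1 fwd=0
After 6 (visit(V)): cur=V back=2 fwd=0
After 7 (visit(J)): cur=J back=3 fwd=0
After 8 (back): cur=V back=2 fwd=1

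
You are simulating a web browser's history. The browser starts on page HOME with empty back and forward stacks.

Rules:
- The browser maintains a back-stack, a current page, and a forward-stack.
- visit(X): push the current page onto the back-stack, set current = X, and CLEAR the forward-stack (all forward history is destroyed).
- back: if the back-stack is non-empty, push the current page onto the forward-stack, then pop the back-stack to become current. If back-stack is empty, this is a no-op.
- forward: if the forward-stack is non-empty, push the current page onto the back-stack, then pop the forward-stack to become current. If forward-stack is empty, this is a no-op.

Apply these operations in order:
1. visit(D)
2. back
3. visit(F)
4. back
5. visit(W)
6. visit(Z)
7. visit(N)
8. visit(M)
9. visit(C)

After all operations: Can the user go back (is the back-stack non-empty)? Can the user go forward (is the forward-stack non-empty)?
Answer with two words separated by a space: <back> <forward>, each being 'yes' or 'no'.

Answer: yes no

Derivation:
After 1 (visit(D)): cur=D back=1 fwd=0
After 2 (back): cur=HOME back=0 fwd=1
After 3 (visit(F)): cur=F back=1 fwd=0
After 4 (back): cur=HOME back=0 fwd=1
After 5 (visit(W)): cur=W back=1 fwd=0
After 6 (visit(Z)): cur=Z back=2 fwd=0
After 7 (visit(N)): cur=N back=3 fwd=0
After 8 (visit(M)): cur=M back=4 fwd=0
After 9 (visit(C)): cur=C back=5 fwd=0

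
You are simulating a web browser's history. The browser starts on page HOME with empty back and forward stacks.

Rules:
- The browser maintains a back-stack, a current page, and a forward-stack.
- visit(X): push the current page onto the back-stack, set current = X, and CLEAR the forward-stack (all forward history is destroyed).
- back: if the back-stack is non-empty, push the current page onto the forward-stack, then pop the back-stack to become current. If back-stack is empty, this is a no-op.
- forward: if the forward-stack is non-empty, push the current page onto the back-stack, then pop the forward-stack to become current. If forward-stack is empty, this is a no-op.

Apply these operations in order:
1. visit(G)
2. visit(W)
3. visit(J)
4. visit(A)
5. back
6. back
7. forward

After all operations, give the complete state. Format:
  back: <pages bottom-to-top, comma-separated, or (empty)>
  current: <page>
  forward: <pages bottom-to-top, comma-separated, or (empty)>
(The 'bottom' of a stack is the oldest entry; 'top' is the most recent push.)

Answer: back: HOME,G,W
current: J
forward: A

Derivation:
After 1 (visit(G)): cur=G back=1 fwd=0
After 2 (visit(W)): cur=W back=2 fwd=0
After 3 (visit(J)): cur=J back=3 fwd=0
After 4 (visit(A)): cur=A back=4 fwd=0
After 5 (back): cur=J back=3 fwd=1
After 6 (back): cur=W back=2 fwd=2
After 7 (forward): cur=J back=3 fwd=1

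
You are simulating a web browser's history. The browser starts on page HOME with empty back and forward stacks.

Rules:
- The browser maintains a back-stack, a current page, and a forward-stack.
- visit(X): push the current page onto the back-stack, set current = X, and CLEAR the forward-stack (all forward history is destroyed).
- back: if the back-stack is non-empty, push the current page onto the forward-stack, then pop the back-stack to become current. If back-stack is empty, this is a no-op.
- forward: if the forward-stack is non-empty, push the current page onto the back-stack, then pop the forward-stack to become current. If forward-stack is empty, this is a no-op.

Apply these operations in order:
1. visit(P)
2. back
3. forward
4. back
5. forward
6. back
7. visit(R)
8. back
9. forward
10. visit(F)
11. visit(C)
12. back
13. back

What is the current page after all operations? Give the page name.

After 1 (visit(P)): cur=P back=1 fwd=0
After 2 (back): cur=HOME back=0 fwd=1
After 3 (forward): cur=P back=1 fwd=0
After 4 (back): cur=HOME back=0 fwd=1
After 5 (forward): cur=P back=1 fwd=0
After 6 (back): cur=HOME back=0 fwd=1
After 7 (visit(R)): cur=R back=1 fwd=0
After 8 (back): cur=HOME back=0 fwd=1
After 9 (forward): cur=R back=1 fwd=0
After 10 (visit(F)): cur=F back=2 fwd=0
After 11 (visit(C)): cur=C back=3 fwd=0
After 12 (back): cur=F back=2 fwd=1
After 13 (back): cur=R back=1 fwd=2

Answer: R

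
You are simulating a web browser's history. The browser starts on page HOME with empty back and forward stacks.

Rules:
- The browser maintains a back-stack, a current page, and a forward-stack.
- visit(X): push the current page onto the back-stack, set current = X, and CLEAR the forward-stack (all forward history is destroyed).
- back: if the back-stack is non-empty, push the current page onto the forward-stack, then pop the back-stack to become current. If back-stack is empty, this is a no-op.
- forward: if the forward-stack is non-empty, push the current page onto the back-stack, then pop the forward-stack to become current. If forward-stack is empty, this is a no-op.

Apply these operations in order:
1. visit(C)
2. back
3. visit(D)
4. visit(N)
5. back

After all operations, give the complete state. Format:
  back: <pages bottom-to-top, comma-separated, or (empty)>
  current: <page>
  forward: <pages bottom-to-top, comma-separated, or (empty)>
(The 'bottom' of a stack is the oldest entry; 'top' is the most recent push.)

After 1 (visit(C)): cur=C back=1 fwd=0
After 2 (back): cur=HOME back=0 fwd=1
After 3 (visit(D)): cur=D back=1 fwd=0
After 4 (visit(N)): cur=N back=2 fwd=0
After 5 (back): cur=D back=1 fwd=1

Answer: back: HOME
current: D
forward: N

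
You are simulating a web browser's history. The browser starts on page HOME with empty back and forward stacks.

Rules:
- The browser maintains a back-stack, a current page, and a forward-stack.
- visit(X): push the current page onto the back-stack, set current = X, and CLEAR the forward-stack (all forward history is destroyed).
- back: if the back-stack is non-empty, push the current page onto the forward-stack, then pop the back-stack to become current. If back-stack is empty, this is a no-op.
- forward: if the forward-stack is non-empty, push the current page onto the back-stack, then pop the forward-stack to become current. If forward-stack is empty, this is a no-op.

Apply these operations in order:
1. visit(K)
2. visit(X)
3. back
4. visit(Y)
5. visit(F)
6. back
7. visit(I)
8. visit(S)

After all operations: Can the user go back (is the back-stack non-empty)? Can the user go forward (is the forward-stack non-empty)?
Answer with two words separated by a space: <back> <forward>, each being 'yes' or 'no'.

After 1 (visit(K)): cur=K back=1 fwd=0
After 2 (visit(X)): cur=X back=2 fwd=0
After 3 (back): cur=K back=1 fwd=1
After 4 (visit(Y)): cur=Y back=2 fwd=0
After 5 (visit(F)): cur=F back=3 fwd=0
After 6 (back): cur=Y back=2 fwd=1
After 7 (visit(I)): cur=I back=3 fwd=0
After 8 (visit(S)): cur=S back=4 fwd=0

Answer: yes no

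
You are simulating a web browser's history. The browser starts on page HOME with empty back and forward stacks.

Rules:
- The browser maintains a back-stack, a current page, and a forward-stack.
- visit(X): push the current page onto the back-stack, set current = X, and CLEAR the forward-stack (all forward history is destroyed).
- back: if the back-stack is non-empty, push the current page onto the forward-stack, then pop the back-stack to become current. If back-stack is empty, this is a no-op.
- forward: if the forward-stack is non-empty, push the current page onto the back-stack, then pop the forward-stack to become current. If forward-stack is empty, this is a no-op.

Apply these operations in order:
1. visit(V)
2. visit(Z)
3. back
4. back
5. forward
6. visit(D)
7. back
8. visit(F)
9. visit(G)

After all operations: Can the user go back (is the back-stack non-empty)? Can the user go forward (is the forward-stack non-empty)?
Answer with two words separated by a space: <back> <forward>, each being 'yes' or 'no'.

After 1 (visit(V)): cur=V back=1 fwd=0
After 2 (visit(Z)): cur=Z back=2 fwd=0
After 3 (back): cur=V back=1 fwd=1
After 4 (back): cur=HOME back=0 fwd=2
After 5 (forward): cur=V back=1 fwd=1
After 6 (visit(D)): cur=D back=2 fwd=0
After 7 (back): cur=V back=1 fwd=1
After 8 (visit(F)): cur=F back=2 fwd=0
After 9 (visit(G)): cur=G back=3 fwd=0

Answer: yes no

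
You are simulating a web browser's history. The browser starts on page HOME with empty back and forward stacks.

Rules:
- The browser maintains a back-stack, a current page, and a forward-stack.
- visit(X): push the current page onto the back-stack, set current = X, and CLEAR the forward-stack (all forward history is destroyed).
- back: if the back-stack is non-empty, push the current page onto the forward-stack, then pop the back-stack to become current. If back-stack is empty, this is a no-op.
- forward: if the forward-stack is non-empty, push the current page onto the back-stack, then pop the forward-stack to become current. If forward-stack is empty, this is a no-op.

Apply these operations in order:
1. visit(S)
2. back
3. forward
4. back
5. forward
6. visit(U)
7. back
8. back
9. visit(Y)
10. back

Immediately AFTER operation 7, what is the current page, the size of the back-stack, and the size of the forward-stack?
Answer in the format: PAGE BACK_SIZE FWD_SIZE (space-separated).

After 1 (visit(S)): cur=S back=1 fwd=0
After 2 (back): cur=HOME back=0 fwd=1
After 3 (forward): cur=S back=1 fwd=0
After 4 (back): cur=HOME back=0 fwd=1
After 5 (forward): cur=S back=1 fwd=0
After 6 (visit(U)): cur=U back=2 fwd=0
After 7 (back): cur=S back=1 fwd=1

S 1 1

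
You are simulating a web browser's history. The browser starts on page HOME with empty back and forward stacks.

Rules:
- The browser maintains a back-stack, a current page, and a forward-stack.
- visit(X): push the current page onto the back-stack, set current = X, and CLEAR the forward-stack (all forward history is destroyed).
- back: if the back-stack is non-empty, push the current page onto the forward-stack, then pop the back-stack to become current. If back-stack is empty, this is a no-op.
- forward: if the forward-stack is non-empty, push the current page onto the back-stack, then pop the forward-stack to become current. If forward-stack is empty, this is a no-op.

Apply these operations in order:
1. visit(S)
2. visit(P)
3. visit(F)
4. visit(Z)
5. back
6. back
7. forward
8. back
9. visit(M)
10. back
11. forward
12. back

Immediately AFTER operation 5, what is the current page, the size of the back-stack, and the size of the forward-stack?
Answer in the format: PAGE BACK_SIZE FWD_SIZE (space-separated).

After 1 (visit(S)): cur=S back=1 fwd=0
After 2 (visit(P)): cur=P back=2 fwd=0
After 3 (visit(F)): cur=F back=3 fwd=0
After 4 (visit(Z)): cur=Z back=4 fwd=0
After 5 (back): cur=F back=3 fwd=1

F 3 1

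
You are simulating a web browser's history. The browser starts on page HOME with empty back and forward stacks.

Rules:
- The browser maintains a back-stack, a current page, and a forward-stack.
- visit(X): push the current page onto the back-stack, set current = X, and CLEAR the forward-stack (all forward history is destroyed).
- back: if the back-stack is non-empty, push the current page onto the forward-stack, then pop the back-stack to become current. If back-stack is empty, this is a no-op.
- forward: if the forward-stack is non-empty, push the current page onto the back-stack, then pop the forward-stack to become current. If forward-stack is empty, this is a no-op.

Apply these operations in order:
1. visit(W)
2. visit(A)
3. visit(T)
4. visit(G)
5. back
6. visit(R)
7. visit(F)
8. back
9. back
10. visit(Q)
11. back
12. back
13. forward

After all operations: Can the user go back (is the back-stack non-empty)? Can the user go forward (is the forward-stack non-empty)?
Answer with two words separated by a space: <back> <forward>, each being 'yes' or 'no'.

Answer: yes yes

Derivation:
After 1 (visit(W)): cur=W back=1 fwd=0
After 2 (visit(A)): cur=A back=2 fwd=0
After 3 (visit(T)): cur=T back=3 fwd=0
After 4 (visit(G)): cur=G back=4 fwd=0
After 5 (back): cur=T back=3 fwd=1
After 6 (visit(R)): cur=R back=4 fwd=0
After 7 (visit(F)): cur=F back=5 fwd=0
After 8 (back): cur=R back=4 fwd=1
After 9 (back): cur=T back=3 fwd=2
After 10 (visit(Q)): cur=Q back=4 fwd=0
After 11 (back): cur=T back=3 fwd=1
After 12 (back): cur=A back=2 fwd=2
After 13 (forward): cur=T back=3 fwd=1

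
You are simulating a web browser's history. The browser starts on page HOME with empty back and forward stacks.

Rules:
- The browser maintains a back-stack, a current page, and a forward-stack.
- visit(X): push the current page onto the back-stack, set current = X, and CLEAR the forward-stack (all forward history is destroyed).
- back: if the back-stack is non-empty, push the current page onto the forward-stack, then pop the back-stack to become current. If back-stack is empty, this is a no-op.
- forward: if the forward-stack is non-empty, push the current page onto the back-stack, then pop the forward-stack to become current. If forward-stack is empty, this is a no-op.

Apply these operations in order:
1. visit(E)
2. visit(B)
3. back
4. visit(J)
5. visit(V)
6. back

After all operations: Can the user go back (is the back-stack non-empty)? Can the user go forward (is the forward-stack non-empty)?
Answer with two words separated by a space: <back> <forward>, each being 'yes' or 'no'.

After 1 (visit(E)): cur=E back=1 fwd=0
After 2 (visit(B)): cur=B back=2 fwd=0
After 3 (back): cur=E back=1 fwd=1
After 4 (visit(J)): cur=J back=2 fwd=0
After 5 (visit(V)): cur=V back=3 fwd=0
After 6 (back): cur=J back=2 fwd=1

Answer: yes yes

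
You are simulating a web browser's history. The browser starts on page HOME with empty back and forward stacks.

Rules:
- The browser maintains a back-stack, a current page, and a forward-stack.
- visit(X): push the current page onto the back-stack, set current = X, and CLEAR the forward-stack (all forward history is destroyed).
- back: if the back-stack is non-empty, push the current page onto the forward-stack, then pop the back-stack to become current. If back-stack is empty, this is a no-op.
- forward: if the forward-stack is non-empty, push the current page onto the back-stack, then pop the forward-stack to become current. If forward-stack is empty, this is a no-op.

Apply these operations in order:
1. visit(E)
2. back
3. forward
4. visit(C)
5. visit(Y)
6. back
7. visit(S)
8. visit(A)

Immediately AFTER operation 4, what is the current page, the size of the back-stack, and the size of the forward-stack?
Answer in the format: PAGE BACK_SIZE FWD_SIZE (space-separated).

After 1 (visit(E)): cur=E back=1 fwd=0
After 2 (back): cur=HOME back=0 fwd=1
After 3 (forward): cur=E back=1 fwd=0
After 4 (visit(C)): cur=C back=2 fwd=0

C 2 0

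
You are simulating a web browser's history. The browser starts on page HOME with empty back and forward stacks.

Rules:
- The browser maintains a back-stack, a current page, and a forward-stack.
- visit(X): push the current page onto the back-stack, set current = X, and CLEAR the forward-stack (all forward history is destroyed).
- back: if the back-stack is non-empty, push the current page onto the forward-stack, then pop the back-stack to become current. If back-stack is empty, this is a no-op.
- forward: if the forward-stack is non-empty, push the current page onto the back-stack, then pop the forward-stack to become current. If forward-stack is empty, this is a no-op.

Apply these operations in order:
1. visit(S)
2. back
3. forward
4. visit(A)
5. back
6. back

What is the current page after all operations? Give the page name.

Answer: HOME

Derivation:
After 1 (visit(S)): cur=S back=1 fwd=0
After 2 (back): cur=HOME back=0 fwd=1
After 3 (forward): cur=S back=1 fwd=0
After 4 (visit(A)): cur=A back=2 fwd=0
After 5 (back): cur=S back=1 fwd=1
After 6 (back): cur=HOME back=0 fwd=2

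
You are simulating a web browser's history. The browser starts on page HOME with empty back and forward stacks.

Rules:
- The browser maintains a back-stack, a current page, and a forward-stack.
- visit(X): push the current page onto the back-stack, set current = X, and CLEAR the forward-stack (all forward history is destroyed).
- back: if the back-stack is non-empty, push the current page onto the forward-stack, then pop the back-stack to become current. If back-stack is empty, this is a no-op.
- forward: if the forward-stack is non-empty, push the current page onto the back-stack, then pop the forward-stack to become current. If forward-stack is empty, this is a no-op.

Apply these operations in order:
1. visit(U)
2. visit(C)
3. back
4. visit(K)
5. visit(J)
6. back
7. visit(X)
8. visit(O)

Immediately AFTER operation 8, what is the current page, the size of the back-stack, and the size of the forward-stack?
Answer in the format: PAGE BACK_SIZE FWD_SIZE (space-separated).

After 1 (visit(U)): cur=U back=1 fwd=0
After 2 (visit(C)): cur=C back=2 fwd=0
After 3 (back): cur=U back=1 fwd=1
After 4 (visit(K)): cur=K back=2 fwd=0
After 5 (visit(J)): cur=J back=3 fwd=0
After 6 (back): cur=K back=2 fwd=1
After 7 (visit(X)): cur=X back=3 fwd=0
After 8 (visit(O)): cur=O back=4 fwd=0

O 4 0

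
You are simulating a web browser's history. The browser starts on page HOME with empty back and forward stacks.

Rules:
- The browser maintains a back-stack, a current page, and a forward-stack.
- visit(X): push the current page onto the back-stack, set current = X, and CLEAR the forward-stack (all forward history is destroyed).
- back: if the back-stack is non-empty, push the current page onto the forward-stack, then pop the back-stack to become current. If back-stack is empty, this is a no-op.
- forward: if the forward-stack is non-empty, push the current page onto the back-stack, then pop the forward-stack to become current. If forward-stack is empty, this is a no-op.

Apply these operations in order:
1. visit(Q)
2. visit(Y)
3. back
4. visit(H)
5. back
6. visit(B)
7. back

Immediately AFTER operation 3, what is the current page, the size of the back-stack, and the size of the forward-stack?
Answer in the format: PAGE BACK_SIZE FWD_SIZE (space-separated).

After 1 (visit(Q)): cur=Q back=1 fwd=0
After 2 (visit(Y)): cur=Y back=2 fwd=0
After 3 (back): cur=Q back=1 fwd=1

Q 1 1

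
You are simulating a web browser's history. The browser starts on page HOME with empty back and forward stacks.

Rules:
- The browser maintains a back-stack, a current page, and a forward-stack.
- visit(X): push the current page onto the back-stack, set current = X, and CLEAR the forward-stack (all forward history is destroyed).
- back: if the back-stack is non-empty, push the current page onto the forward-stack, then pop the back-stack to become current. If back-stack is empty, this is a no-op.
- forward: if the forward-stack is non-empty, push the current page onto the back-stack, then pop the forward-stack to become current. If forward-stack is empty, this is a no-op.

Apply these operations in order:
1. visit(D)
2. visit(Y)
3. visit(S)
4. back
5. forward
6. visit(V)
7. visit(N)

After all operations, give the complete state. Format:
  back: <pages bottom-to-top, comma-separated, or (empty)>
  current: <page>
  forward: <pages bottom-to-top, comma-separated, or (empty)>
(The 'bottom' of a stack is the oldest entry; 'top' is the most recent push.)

After 1 (visit(D)): cur=D back=1 fwd=0
After 2 (visit(Y)): cur=Y back=2 fwd=0
After 3 (visit(S)): cur=S back=3 fwd=0
After 4 (back): cur=Y back=2 fwd=1
After 5 (forward): cur=S back=3 fwd=0
After 6 (visit(V)): cur=V back=4 fwd=0
After 7 (visit(N)): cur=N back=5 fwd=0

Answer: back: HOME,D,Y,S,V
current: N
forward: (empty)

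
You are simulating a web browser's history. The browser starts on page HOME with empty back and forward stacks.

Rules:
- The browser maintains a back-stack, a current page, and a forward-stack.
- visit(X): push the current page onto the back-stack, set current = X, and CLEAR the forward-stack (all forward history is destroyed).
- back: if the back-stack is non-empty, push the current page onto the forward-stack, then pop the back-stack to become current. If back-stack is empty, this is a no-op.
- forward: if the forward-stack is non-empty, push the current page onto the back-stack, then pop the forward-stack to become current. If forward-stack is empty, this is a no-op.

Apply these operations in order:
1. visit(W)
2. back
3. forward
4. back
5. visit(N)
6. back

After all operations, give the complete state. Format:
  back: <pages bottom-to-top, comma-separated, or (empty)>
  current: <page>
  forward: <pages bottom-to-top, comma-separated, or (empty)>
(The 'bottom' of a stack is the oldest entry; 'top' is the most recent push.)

Answer: back: (empty)
current: HOME
forward: N

Derivation:
After 1 (visit(W)): cur=W back=1 fwd=0
After 2 (back): cur=HOME back=0 fwd=1
After 3 (forward): cur=W back=1 fwd=0
After 4 (back): cur=HOME back=0 fwd=1
After 5 (visit(N)): cur=N back=1 fwd=0
After 6 (back): cur=HOME back=0 fwd=1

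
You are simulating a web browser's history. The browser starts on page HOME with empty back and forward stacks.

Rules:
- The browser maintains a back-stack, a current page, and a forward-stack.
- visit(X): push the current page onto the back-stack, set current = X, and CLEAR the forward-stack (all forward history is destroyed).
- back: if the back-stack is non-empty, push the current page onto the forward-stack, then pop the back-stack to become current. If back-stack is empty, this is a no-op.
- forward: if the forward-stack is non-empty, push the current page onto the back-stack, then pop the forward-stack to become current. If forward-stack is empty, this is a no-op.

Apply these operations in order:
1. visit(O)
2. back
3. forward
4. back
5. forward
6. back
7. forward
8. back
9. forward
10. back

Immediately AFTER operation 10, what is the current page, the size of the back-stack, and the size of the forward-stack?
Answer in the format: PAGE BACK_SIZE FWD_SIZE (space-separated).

After 1 (visit(O)): cur=O back=1 fwd=0
After 2 (back): cur=HOME back=0 fwd=1
After 3 (forward): cur=O back=1 fwd=0
After 4 (back): cur=HOME back=0 fwd=1
After 5 (forward): cur=O back=1 fwd=0
After 6 (back): cur=HOME back=0 fwd=1
After 7 (forward): cur=O back=1 fwd=0
After 8 (back): cur=HOME back=0 fwd=1
After 9 (forward): cur=O back=1 fwd=0
After 10 (back): cur=HOME back=0 fwd=1

HOME 0 1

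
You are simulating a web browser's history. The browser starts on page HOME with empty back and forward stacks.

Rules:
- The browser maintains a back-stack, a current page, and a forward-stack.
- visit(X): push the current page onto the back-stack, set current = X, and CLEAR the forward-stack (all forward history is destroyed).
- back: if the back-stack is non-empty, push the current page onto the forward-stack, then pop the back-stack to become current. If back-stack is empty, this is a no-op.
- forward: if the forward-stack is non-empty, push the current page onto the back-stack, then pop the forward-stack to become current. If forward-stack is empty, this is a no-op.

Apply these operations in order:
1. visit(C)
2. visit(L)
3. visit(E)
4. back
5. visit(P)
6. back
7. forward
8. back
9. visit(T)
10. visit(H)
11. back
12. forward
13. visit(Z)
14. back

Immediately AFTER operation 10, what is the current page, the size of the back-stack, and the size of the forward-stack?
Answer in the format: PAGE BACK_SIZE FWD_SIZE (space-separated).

After 1 (visit(C)): cur=C back=1 fwd=0
After 2 (visit(L)): cur=L back=2 fwd=0
After 3 (visit(E)): cur=E back=3 fwd=0
After 4 (back): cur=L back=2 fwd=1
After 5 (visit(P)): cur=P back=3 fwd=0
After 6 (back): cur=L back=2 fwd=1
After 7 (forward): cur=P back=3 fwd=0
After 8 (back): cur=L back=2 fwd=1
After 9 (visit(T)): cur=T back=3 fwd=0
After 10 (visit(H)): cur=H back=4 fwd=0

H 4 0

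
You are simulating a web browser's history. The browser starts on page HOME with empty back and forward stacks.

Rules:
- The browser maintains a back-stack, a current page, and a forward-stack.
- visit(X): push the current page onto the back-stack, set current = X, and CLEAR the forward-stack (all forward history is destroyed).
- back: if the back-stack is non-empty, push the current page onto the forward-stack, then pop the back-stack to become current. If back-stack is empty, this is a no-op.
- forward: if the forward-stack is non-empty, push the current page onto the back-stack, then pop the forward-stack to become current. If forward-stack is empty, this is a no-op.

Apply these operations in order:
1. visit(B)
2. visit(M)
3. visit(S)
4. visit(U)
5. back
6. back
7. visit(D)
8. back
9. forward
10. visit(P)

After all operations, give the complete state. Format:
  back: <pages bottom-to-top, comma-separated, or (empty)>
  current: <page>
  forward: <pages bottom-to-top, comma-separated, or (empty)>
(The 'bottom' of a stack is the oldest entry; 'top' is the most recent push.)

After 1 (visit(B)): cur=B back=1 fwd=0
After 2 (visit(M)): cur=M back=2 fwd=0
After 3 (visit(S)): cur=S back=3 fwd=0
After 4 (visit(U)): cur=U back=4 fwd=0
After 5 (back): cur=S back=3 fwd=1
After 6 (back): cur=M back=2 fwd=2
After 7 (visit(D)): cur=D back=3 fwd=0
After 8 (back): cur=M back=2 fwd=1
After 9 (forward): cur=D back=3 fwd=0
After 10 (visit(P)): cur=P back=4 fwd=0

Answer: back: HOME,B,M,D
current: P
forward: (empty)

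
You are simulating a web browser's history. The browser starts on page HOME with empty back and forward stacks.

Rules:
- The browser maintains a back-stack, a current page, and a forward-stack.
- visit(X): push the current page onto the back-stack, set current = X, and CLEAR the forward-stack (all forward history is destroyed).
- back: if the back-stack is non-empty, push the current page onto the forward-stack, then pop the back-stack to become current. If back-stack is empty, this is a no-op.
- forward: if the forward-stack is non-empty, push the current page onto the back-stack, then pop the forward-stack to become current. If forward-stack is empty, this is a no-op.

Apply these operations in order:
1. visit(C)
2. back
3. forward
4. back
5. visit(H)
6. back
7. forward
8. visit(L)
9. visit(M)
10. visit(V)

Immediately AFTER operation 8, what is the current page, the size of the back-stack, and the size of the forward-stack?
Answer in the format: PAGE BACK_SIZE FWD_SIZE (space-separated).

After 1 (visit(C)): cur=C back=1 fwd=0
After 2 (back): cur=HOME back=0 fwd=1
After 3 (forward): cur=C back=1 fwd=0
After 4 (back): cur=HOME back=0 fwd=1
After 5 (visit(H)): cur=H back=1 fwd=0
After 6 (back): cur=HOME back=0 fwd=1
After 7 (forward): cur=H back=1 fwd=0
After 8 (visit(L)): cur=L back=2 fwd=0

L 2 0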